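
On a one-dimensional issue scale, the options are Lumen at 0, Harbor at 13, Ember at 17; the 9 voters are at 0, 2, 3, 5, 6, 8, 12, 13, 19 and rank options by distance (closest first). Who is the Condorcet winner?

With single-peaked preferences on a line, the Condorcet winner is the candidate closest to the median voter.
The median voter (position 6) is closest to Lumen at 0.
Check: Lumen vs Harbor — voters closer to Lumen: 5 of 9.

Lumen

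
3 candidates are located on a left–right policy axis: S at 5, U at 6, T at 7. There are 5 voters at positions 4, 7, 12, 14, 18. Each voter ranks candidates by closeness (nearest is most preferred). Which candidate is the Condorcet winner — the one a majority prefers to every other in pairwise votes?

With single-peaked preferences on a line, the Condorcet winner is the candidate closest to the median voter.
The median voter (position 12) is closest to T at 7.
Check: T vs U — voters closer to T: 4 of 5.

T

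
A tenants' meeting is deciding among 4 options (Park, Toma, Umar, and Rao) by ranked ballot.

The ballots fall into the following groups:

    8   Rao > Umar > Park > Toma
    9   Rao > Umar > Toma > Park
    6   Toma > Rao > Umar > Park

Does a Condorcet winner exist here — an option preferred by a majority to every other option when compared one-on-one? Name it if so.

Rao

Head-to-head results (23 voters total):
Park vs Toma: Toma wins 15–8.
Park vs Umar: Umar wins 23–0.
Park vs Rao: Rao wins 23–0.
Toma vs Umar: Umar wins 17–6.
Toma vs Rao: Rao wins 17–6.
Umar vs Rao: Rao wins 23–0.
Rao beats each rival — Park (23–0), Toma (17–6), Umar (23–0) — so Rao is the Condorcet winner.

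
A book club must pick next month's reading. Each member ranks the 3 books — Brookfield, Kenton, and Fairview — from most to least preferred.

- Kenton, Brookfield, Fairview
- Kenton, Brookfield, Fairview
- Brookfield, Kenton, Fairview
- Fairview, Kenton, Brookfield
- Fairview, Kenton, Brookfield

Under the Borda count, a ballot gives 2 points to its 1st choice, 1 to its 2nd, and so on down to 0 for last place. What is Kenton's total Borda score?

Borda scores:
  Brookfield: 1 + 1 + 2 + 0 + 0 = 4
  Kenton: 2 + 2 + 1 + 1 + 1 = 7
  Fairview: 0 + 0 + 0 + 2 + 2 = 4

7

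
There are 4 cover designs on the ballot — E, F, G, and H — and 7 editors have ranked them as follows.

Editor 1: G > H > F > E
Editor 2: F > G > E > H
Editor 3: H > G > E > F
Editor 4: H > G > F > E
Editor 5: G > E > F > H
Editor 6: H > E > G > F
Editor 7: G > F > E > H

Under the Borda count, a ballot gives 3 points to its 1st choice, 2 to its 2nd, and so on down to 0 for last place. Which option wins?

G

Borda scores:
  E: 0 + 1 + 1 + 0 + 2 + 2 + 1 = 7
  F: 1 + 3 + 0 + 1 + 1 + 0 + 2 = 8
  G: 3 + 2 + 2 + 2 + 3 + 1 + 3 = 16
  H: 2 + 0 + 3 + 3 + 0 + 3 + 0 = 11
G has the highest total.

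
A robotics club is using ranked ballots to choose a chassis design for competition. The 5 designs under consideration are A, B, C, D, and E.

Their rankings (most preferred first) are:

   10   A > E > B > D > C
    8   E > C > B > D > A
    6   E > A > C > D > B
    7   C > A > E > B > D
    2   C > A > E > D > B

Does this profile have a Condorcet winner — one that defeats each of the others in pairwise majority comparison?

No

Head-to-head results (33 voters total):
A vs B: A wins 25–8.
A vs C: C wins 17–16.
A vs D: A wins 25–8.
A vs E: A wins 19–14.
B vs C: C wins 23–10.
B vs D: B wins 25–8.
B vs E: E wins 33–0.
C vs D: C wins 23–10.
C vs E: E wins 24–9.
D vs E: E wins 33–0.
No candidate beats all others: A beats E beats C beats A, a majority cycle.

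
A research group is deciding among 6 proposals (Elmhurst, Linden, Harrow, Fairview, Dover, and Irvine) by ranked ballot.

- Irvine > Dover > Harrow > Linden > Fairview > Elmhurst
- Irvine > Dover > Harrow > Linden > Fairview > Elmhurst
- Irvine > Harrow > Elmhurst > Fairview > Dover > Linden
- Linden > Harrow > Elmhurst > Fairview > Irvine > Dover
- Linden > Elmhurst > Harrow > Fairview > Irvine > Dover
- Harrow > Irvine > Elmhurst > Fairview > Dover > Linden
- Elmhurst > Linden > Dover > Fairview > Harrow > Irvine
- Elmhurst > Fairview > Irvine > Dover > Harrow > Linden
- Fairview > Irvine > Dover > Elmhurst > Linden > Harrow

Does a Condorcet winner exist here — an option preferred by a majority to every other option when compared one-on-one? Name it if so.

None — there is no Condorcet winner

Head-to-head results (9 voters total):
Elmhurst vs Linden: Elmhurst wins 5–4.
Elmhurst vs Harrow: Harrow wins 5–4.
Elmhurst vs Fairview: Elmhurst wins 6–3.
Elmhurst vs Dover: Elmhurst wins 6–3.
Elmhurst vs Irvine: Irvine wins 5–4.
Linden vs Harrow: Harrow wins 5–4.
Linden vs Fairview: Linden wins 5–4.
Linden vs Dover: Dover wins 6–3.
Linden vs Irvine: Irvine wins 6–3.
Harrow vs Fairview: Harrow wins 6–3.
Harrow vs Dover: Dover wins 5–4.
Harrow vs Irvine: Irvine wins 5–4.
Fairview vs Dover: Fairview wins 6–3.
Fairview vs Irvine: Fairview wins 5–4.
Dover vs Irvine: Irvine wins 8–1.
No candidate beats all others: Elmhurst beats Dover beats Harrow beats Elmhurst, a majority cycle.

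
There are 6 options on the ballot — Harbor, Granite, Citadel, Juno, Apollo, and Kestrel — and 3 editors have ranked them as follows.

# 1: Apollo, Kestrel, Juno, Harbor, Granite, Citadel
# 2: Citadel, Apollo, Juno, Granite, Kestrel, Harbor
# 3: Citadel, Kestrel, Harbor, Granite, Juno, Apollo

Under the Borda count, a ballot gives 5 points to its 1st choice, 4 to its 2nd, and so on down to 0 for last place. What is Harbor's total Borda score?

5

Borda scores:
  Harbor: 2 + 0 + 3 = 5
  Granite: 1 + 2 + 2 = 5
  Citadel: 0 + 5 + 5 = 10
  Juno: 3 + 3 + 1 = 7
  Apollo: 5 + 4 + 0 = 9
  Kestrel: 4 + 1 + 4 = 9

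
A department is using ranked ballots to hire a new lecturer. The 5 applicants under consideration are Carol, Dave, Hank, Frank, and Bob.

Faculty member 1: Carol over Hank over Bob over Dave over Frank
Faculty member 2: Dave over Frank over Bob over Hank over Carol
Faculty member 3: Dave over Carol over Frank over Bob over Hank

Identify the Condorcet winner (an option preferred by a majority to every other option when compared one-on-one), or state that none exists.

Dave

Head-to-head results (3 voters total):
Carol vs Dave: Dave wins 2–1.
Carol vs Hank: Carol wins 2–1.
Carol vs Frank: Carol wins 2–1.
Carol vs Bob: Carol wins 2–1.
Dave vs Hank: Dave wins 2–1.
Dave vs Frank: Dave wins 3–0.
Dave vs Bob: Dave wins 2–1.
Hank vs Frank: Frank wins 2–1.
Hank vs Bob: Bob wins 2–1.
Frank vs Bob: Frank wins 2–1.
Dave beats each rival — Carol (2–1), Hank (2–1), Frank (3–0), Bob (2–1) — so Dave is the Condorcet winner.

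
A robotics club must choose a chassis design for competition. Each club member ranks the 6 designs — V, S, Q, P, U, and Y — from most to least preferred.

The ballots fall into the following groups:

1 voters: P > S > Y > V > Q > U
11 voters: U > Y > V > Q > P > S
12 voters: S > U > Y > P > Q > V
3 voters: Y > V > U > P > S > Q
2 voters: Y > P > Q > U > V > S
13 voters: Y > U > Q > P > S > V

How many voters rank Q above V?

27

Ballots ranking Q above V: 12+2+13 = 27.
Ballots ranking V above Q: 1+11+3 = 15.
So 27 of 42 voters prefer Q to V.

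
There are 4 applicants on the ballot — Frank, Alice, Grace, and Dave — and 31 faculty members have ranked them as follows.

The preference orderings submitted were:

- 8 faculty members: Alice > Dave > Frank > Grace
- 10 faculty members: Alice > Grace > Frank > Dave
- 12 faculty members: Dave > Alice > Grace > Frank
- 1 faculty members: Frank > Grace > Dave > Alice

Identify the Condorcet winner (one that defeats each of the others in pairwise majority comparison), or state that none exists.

Alice

Head-to-head results (31 voters total):
Frank vs Alice: Alice wins 30–1.
Frank vs Grace: Grace wins 22–9.
Frank vs Dave: Dave wins 20–11.
Alice vs Grace: Alice wins 30–1.
Alice vs Dave: Alice wins 18–13.
Grace vs Dave: Dave wins 20–11.
Alice beats each rival — Frank (30–1), Grace (30–1), Dave (18–13) — so Alice is the Condorcet winner.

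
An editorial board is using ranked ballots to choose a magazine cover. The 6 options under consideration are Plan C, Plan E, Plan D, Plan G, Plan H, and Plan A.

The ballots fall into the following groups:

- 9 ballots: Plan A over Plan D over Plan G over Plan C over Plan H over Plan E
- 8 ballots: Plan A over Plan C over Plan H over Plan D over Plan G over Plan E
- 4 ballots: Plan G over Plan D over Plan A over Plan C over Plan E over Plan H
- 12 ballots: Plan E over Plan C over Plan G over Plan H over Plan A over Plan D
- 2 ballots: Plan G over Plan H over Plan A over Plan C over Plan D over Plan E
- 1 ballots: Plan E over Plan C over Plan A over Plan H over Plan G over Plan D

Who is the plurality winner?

First-place vote totals:
  Plan C: 0
  Plan E: 13
  Plan D: 0
  Plan G: 6
  Plan H: 0
  Plan A: 17
Plan A has the most first-place votes.

Plan A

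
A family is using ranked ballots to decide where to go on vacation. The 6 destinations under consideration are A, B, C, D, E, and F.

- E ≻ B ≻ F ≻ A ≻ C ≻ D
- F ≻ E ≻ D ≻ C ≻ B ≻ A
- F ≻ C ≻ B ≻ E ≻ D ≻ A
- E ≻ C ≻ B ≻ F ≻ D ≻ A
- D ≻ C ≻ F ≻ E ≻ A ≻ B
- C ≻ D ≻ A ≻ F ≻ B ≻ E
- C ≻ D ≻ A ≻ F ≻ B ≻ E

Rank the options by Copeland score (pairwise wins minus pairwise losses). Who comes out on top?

Pairwise results:
  A vs B: B wins 4–3.
  A vs C: C wins 6–1.
  A vs D: D wins 6–1.
  A vs E: E wins 5–2.
  A vs F: F wins 5–2.
  B vs C: C wins 6–1.
  B vs D: D wins 4–3.
  B vs E: E wins 4–3.
  B vs F: F wins 5–2.
  C vs D: C wins 5–2.
  C vs E: C wins 4–3.
  C vs F: C wins 4–3.
  D vs E: E wins 4–3.
  D vs F: F wins 4–3.
  E vs F: F wins 5–2.
Copeland scores (wins − losses):
  A: 0 − 5 = -5
  B: 1 − 4 = -3
  C: 5 − 0 = 5
  D: 2 − 3 = -1
  E: 3 − 2 = 1
  F: 4 − 1 = 3
C has the best Copeland score.

C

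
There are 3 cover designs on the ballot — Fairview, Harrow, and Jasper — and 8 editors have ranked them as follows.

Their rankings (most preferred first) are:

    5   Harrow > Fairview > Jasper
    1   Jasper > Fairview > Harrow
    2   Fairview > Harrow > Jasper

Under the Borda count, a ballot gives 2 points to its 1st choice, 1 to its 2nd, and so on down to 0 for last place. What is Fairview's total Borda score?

Borda scores:
  Fairview: 5·1 + 1 + 2·2 = 10
  Harrow: 5·2 + 0 + 2·1 = 12
  Jasper: 5·0 + 2 + 2·0 = 2

10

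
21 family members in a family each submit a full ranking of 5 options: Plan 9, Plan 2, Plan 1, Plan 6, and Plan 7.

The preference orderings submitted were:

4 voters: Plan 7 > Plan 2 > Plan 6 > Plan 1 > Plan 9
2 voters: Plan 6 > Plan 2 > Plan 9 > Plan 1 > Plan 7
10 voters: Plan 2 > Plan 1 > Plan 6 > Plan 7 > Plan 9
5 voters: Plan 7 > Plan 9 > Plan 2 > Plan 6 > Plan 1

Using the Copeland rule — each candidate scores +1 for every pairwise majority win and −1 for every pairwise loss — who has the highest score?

Plan 2

Pairwise results:
  Plan 9 vs Plan 2: Plan 2 wins 16–5.
  Plan 9 vs Plan 1: Plan 1 wins 14–7.
  Plan 9 vs Plan 6: Plan 6 wins 16–5.
  Plan 9 vs Plan 7: Plan 7 wins 19–2.
  Plan 2 vs Plan 1: Plan 2 wins 21–0.
  Plan 2 vs Plan 6: Plan 2 wins 19–2.
  Plan 2 vs Plan 7: Plan 2 wins 12–9.
  Plan 1 vs Plan 6: Plan 6 wins 11–10.
  Plan 1 vs Plan 7: Plan 1 wins 12–9.
  Plan 6 vs Plan 7: Plan 6 wins 12–9.
Copeland scores (wins − losses):
  Plan 9: 0 − 4 = -4
  Plan 2: 4 − 0 = 4
  Plan 1: 2 − 2 = 0
  Plan 6: 3 − 1 = 2
  Plan 7: 1 − 3 = -2
Plan 2 has the best Copeland score.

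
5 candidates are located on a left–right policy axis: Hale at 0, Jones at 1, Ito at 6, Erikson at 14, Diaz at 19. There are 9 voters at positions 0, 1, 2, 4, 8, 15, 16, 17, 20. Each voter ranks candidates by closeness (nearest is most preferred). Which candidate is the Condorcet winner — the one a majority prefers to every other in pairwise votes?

Ito

With single-peaked preferences on a line, the Condorcet winner is the candidate closest to the median voter.
The median voter (position 8) is closest to Ito at 6.
Check: Ito vs Jones — voters closer to Ito: 6 of 9.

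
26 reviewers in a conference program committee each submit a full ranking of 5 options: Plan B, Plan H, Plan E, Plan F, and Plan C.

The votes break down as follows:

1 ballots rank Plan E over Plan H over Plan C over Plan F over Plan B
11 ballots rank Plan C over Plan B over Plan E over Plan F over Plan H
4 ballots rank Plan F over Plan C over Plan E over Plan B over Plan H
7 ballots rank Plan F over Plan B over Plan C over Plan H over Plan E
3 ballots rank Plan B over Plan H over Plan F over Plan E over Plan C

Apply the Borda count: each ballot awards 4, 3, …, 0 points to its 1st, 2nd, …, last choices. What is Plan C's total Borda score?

Borda scores:
  Plan B: 0 + 11·3 + 4·1 + 7·3 + 3·4 = 70
  Plan H: 3 + 11·0 + 4·0 + 7·1 + 3·3 = 19
  Plan E: 4 + 11·2 + 4·2 + 7·0 + 3·1 = 37
  Plan F: 1 + 11·1 + 4·4 + 7·4 + 3·2 = 62
  Plan C: 2 + 11·4 + 4·3 + 7·2 + 3·0 = 72

72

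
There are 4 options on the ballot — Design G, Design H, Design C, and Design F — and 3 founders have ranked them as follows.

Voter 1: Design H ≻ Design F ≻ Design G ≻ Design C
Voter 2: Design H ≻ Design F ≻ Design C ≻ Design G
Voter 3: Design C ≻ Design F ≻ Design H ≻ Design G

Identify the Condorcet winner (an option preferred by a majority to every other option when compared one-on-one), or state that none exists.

Head-to-head results (3 voters total):
Design G vs Design H: Design H wins 3–0.
Design G vs Design C: Design C wins 2–1.
Design G vs Design F: Design F wins 3–0.
Design H vs Design C: Design H wins 2–1.
Design H vs Design F: Design H wins 2–1.
Design C vs Design F: Design F wins 2–1.
Design H beats each rival — Design G (3–0), Design C (2–1), Design F (2–1) — so Design H is the Condorcet winner.

Design H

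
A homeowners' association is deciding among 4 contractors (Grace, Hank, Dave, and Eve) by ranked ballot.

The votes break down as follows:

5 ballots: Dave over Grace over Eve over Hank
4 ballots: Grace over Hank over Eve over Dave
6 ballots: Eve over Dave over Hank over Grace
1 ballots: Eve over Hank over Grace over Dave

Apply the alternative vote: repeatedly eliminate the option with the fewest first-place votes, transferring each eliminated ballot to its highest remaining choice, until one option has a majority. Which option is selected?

Eve

Round 1: Eve 7, Dave 5, Grace 4, Hank 0. Hank has the fewest and is eliminated.
Round 2: Eve 7, Dave 5, Grace 4. Grace has the fewest and is eliminated.
Round 3: Eve 11, Dave 5. Eve has a majority.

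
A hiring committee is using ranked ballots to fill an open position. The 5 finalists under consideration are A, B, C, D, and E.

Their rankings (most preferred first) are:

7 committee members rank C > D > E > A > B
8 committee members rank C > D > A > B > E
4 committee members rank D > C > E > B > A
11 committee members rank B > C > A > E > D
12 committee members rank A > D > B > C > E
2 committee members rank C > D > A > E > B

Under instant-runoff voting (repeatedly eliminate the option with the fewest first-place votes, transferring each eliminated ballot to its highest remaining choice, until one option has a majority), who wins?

Round 1: C 17, A 12, B 11, D 4, E 0. E has the fewest and is eliminated.
Round 2: C 17, A 12, B 11, D 4. D has the fewest and is eliminated.
Round 3: C 21, A 12, B 11. B has the fewest and is eliminated.
Round 4: C 32, A 12. C has a majority.

C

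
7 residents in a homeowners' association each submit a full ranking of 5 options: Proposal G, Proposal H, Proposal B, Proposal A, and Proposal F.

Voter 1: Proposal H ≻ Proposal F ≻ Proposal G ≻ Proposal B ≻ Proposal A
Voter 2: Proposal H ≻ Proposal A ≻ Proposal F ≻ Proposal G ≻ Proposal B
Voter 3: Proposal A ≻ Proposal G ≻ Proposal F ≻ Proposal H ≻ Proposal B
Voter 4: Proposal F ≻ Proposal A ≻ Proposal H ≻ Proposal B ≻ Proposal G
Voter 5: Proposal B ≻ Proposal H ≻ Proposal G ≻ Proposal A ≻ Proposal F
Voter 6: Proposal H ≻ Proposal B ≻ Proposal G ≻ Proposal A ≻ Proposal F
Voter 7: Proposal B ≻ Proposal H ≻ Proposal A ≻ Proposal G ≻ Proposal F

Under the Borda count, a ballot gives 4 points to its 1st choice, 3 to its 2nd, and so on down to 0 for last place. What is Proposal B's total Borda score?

13

Borda scores:
  Proposal G: 2 + 1 + 3 + 0 + 2 + 2 + 1 = 11
  Proposal H: 4 + 4 + 1 + 2 + 3 + 4 + 3 = 21
  Proposal B: 1 + 0 + 0 + 1 + 4 + 3 + 4 = 13
  Proposal A: 0 + 3 + 4 + 3 + 1 + 1 + 2 = 14
  Proposal F: 3 + 2 + 2 + 4 + 0 + 0 + 0 = 11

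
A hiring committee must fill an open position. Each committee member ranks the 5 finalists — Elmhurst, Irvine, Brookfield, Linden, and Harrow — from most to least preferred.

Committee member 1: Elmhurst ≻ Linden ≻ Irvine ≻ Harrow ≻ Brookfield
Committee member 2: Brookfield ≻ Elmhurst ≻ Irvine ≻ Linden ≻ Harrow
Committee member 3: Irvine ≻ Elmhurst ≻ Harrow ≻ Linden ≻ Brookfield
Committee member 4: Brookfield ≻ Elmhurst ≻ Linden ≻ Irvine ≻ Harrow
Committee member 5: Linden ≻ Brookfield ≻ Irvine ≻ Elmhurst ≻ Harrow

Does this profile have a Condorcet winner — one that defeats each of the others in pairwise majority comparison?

Head-to-head results (5 voters total):
Elmhurst vs Irvine: Elmhurst wins 3–2.
Elmhurst vs Brookfield: Brookfield wins 3–2.
Elmhurst vs Linden: Elmhurst wins 4–1.
Elmhurst vs Harrow: Elmhurst wins 5–0.
Irvine vs Brookfield: Brookfield wins 3–2.
Irvine vs Linden: Linden wins 3–2.
Irvine vs Harrow: Irvine wins 5–0.
Brookfield vs Linden: Linden wins 3–2.
Brookfield vs Harrow: Brookfield wins 3–2.
Linden vs Harrow: Linden wins 4–1.
No candidate beats all others: Elmhurst beats Linden beats Brookfield beats Elmhurst, a majority cycle.

No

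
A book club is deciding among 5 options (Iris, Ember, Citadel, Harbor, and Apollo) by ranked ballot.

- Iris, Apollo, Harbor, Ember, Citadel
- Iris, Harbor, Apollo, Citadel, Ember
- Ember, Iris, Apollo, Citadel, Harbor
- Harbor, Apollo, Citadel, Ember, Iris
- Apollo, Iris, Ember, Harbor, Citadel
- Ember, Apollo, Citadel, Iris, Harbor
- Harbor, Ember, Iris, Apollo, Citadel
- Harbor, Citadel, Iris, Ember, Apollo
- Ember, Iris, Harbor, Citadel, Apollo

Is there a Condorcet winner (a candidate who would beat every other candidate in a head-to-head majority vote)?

No

Head-to-head results (9 voters total):
Iris vs Ember: Ember wins 5–4.
Iris vs Citadel: Iris wins 6–3.
Iris vs Harbor: Iris wins 6–3.
Iris vs Apollo: Iris wins 6–3.
Ember vs Citadel: Ember wins 6–3.
Ember vs Harbor: Harbor wins 5–4.
Ember vs Apollo: Ember wins 5–4.
Citadel vs Harbor: Harbor wins 7–2.
Citadel vs Apollo: Apollo wins 7–2.
Harbor vs Apollo: Harbor wins 5–4.
No candidate beats all others: Iris beats Harbor beats Ember beats Iris, a majority cycle.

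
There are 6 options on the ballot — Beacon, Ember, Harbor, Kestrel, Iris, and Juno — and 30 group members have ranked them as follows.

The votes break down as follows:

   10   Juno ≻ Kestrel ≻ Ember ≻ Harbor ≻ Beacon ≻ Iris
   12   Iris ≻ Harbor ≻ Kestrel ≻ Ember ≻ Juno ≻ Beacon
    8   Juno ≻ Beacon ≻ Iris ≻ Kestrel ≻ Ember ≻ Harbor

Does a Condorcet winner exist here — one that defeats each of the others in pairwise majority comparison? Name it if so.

Juno

Head-to-head results (30 voters total):
Beacon vs Ember: Ember wins 22–8.
Beacon vs Harbor: Harbor wins 22–8.
Beacon vs Kestrel: Kestrel wins 22–8.
Beacon vs Iris: Beacon wins 18–12.
Beacon vs Juno: Juno wins 30–0.
Ember vs Harbor: Ember wins 18–12.
Ember vs Kestrel: Kestrel wins 30–0.
Ember vs Iris: Iris wins 20–10.
Ember vs Juno: Juno wins 18–12.
Harbor vs Kestrel: Kestrel wins 18–12.
Harbor vs Iris: Iris wins 20–10.
Harbor vs Juno: Juno wins 18–12.
Kestrel vs Iris: Iris wins 20–10.
Kestrel vs Juno: Juno wins 18–12.
Iris vs Juno: Juno wins 18–12.
Juno beats each rival — Beacon (30–0), Ember (18–12), Harbor (18–12), Kestrel (18–12), Iris (18–12) — so Juno is the Condorcet winner.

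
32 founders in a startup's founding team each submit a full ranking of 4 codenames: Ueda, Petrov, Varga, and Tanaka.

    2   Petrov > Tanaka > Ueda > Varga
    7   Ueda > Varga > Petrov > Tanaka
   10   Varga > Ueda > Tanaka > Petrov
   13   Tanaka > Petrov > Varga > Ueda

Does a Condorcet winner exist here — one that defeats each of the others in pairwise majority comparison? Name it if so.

Varga

Head-to-head results (32 voters total):
Ueda vs Petrov: Ueda wins 17–15.
Ueda vs Varga: Varga wins 23–9.
Ueda vs Tanaka: Ueda wins 17–15.
Petrov vs Varga: Varga wins 17–15.
Petrov vs Tanaka: Tanaka wins 23–9.
Varga vs Tanaka: Varga wins 17–15.
Varga beats each rival — Ueda (23–9), Petrov (17–15), Tanaka (17–15) — so Varga is the Condorcet winner.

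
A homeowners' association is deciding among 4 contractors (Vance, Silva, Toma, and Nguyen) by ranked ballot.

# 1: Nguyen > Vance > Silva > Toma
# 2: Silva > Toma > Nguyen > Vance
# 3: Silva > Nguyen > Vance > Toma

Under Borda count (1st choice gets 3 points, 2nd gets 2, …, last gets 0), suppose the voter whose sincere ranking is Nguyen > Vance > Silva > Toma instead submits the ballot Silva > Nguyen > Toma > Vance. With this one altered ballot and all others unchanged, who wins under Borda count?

Silva

Borda totals with the altered ballot: Vance 1, Silva 9, Toma 3, Nguyen 5.
The winner is unchanged: still Silva.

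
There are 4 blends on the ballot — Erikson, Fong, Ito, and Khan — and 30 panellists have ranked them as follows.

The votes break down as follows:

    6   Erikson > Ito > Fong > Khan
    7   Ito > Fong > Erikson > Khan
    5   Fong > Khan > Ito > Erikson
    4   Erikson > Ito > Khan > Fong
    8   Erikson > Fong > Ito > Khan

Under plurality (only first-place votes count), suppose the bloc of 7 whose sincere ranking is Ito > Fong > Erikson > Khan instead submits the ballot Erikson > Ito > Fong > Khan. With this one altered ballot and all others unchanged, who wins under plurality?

First-place totals with the altered ballot: Erikson 25, Fong 5, Ito 0, Khan 0.
The winner is unchanged: still Erikson.

Erikson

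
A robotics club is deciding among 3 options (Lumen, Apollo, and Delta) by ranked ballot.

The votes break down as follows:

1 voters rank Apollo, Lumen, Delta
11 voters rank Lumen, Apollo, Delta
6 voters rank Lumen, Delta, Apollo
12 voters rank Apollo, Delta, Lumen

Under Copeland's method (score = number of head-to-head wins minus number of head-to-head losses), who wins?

Lumen

Pairwise results:
  Lumen vs Apollo: Lumen wins 17–13.
  Lumen vs Delta: Lumen wins 18–12.
  Apollo vs Delta: Apollo wins 24–6.
Copeland scores (wins − losses):
  Lumen: 2 − 0 = 2
  Apollo: 1 − 1 = 0
  Delta: 0 − 2 = -2
Lumen has the best Copeland score.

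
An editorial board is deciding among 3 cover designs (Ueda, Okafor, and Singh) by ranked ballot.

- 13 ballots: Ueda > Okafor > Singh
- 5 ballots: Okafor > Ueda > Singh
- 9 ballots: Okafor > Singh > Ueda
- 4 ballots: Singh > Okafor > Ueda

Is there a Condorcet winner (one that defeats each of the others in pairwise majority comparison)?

Head-to-head results (31 voters total):
Ueda vs Okafor: Okafor wins 18–13.
Ueda vs Singh: Ueda wins 18–13.
Okafor vs Singh: Okafor wins 27–4.
Okafor beats each rival — Ueda (18–13), Singh (27–4) — so Okafor is the Condorcet winner.

Yes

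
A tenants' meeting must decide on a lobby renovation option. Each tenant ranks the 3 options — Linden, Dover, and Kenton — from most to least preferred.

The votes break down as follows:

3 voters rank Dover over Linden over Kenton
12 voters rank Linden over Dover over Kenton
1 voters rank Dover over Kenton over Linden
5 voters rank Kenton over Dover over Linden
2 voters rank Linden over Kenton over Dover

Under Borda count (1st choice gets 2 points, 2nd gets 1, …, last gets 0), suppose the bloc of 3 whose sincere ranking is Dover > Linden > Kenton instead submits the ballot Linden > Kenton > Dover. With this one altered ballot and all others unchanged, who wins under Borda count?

Borda totals with the altered ballot: Linden 34, Dover 19, Kenton 16.
The winner is unchanged: still Linden.

Linden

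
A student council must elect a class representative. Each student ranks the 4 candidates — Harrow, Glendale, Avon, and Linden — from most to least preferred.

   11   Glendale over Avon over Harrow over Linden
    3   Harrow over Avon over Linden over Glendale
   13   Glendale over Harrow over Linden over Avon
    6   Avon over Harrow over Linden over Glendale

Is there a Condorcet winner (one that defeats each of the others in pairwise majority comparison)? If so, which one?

Head-to-head results (33 voters total):
Harrow vs Glendale: Glendale wins 24–9.
Harrow vs Avon: Avon wins 17–16.
Harrow vs Linden: Harrow wins 33–0.
Glendale vs Avon: Glendale wins 24–9.
Glendale vs Linden: Glendale wins 24–9.
Avon vs Linden: Avon wins 20–13.
Glendale beats each rival — Harrow (24–9), Avon (24–9), Linden (24–9) — so Glendale is the Condorcet winner.

Glendale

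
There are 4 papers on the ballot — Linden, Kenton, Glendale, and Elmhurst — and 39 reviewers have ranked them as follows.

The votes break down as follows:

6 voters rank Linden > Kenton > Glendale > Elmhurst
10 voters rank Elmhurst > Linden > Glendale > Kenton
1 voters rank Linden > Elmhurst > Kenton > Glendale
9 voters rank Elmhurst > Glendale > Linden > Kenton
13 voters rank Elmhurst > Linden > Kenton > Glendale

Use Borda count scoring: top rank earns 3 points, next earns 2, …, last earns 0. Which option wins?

Elmhurst

Borda scores:
  Linden: 6·3 + 10·2 + 3 + 9·1 + 13·2 = 76
  Kenton: 6·2 + 10·0 + 1 + 9·0 + 13·1 = 26
  Glendale: 6·1 + 10·1 + 0 + 9·2 + 13·0 = 34
  Elmhurst: 6·0 + 10·3 + 2 + 9·3 + 13·3 = 98
Elmhurst has the highest total.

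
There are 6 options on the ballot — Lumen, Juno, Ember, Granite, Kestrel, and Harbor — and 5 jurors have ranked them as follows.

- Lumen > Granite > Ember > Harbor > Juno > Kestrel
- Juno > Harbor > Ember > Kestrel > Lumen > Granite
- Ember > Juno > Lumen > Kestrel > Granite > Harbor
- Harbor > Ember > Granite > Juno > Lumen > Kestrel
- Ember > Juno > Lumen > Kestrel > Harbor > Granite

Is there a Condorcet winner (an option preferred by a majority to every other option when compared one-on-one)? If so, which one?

Head-to-head results (5 voters total):
Lumen vs Juno: Juno wins 4–1.
Lumen vs Ember: Ember wins 4–1.
Lumen vs Granite: Lumen wins 4–1.
Lumen vs Kestrel: Lumen wins 4–1.
Lumen vs Harbor: Lumen wins 3–2.
Juno vs Ember: Ember wins 4–1.
Juno vs Granite: Juno wins 3–2.
Juno vs Kestrel: Juno wins 5–0.
Juno vs Harbor: Juno wins 3–2.
Ember vs Granite: Ember wins 4–1.
Ember vs Kestrel: Ember wins 5–0.
Ember vs Harbor: Ember wins 3–2.
Granite vs Kestrel: Kestrel wins 3–2.
Granite vs Harbor: Harbor wins 3–2.
Kestrel vs Harbor: Harbor wins 3–2.
Ember beats each rival — Lumen (4–1), Juno (4–1), Granite (4–1), Kestrel (5–0), Harbor (3–2) — so Ember is the Condorcet winner.

Ember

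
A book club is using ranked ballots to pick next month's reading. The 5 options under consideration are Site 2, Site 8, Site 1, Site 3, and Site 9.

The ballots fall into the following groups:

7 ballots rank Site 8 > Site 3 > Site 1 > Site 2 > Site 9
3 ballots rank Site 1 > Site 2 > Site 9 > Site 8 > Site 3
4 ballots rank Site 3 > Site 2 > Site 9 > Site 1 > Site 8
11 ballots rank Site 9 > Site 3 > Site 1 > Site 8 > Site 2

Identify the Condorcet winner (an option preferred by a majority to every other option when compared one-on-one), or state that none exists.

There is no Condorcet winner

Head-to-head results (25 voters total):
Site 2 vs Site 8: Site 8 wins 18–7.
Site 2 vs Site 1: Site 1 wins 21–4.
Site 2 vs Site 3: Site 3 wins 22–3.
Site 2 vs Site 9: Site 2 wins 14–11.
Site 8 vs Site 1: Site 1 wins 18–7.
Site 8 vs Site 3: Site 3 wins 15–10.
Site 8 vs Site 9: Site 9 wins 18–7.
Site 1 vs Site 3: Site 3 wins 22–3.
Site 1 vs Site 9: Site 9 wins 15–10.
Site 3 vs Site 9: Site 9 wins 14–11.
No candidate beats all others: Site 2 beats Site 9 beats Site 8 beats Site 2, a majority cycle.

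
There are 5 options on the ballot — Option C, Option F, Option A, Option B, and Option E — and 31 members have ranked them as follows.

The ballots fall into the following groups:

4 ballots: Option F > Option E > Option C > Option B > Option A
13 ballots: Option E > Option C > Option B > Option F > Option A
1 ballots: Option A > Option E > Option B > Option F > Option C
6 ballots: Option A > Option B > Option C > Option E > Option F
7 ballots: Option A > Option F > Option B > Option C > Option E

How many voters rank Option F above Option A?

Ballots ranking Option F above Option A: 4+13 = 17.
Ballots ranking Option A above Option F: 1+6+7 = 14.
So 17 of 31 voters prefer Option F to Option A.

17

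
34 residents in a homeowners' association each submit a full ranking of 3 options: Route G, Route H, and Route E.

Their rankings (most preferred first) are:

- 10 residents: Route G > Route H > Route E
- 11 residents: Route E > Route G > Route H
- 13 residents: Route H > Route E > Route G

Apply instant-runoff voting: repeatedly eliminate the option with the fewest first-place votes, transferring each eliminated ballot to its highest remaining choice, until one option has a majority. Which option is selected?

Round 1: Route H 13, Route E 11, Route G 10. Route G has the fewest and is eliminated.
Round 2: Route H 23, Route E 11. Route H has a majority.

Route H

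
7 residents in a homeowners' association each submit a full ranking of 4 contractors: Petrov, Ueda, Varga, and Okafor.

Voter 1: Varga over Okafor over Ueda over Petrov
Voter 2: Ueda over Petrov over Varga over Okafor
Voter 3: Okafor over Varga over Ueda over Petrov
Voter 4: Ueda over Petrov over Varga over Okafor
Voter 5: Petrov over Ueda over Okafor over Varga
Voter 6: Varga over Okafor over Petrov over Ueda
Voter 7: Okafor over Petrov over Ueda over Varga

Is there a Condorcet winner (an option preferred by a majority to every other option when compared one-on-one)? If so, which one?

Head-to-head results (7 voters total):
Petrov vs Ueda: Ueda wins 4–3.
Petrov vs Varga: Petrov wins 4–3.
Petrov vs Okafor: Okafor wins 4–3.
Ueda vs Varga: Ueda wins 4–3.
Ueda vs Okafor: Okafor wins 4–3.
Varga vs Okafor: Varga wins 4–3.
No candidate beats all others: Petrov beats Varga beats Okafor beats Petrov, a majority cycle.

None — there is no Condorcet winner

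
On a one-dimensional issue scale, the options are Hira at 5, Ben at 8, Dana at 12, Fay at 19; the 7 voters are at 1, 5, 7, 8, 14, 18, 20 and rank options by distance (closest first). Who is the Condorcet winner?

With single-peaked preferences on a line, the Condorcet winner is the candidate closest to the median voter.
The median voter (position 8) is closest to Ben at 8.
Check: Ben vs Dana — voters closer to Ben: 4 of 7.

Ben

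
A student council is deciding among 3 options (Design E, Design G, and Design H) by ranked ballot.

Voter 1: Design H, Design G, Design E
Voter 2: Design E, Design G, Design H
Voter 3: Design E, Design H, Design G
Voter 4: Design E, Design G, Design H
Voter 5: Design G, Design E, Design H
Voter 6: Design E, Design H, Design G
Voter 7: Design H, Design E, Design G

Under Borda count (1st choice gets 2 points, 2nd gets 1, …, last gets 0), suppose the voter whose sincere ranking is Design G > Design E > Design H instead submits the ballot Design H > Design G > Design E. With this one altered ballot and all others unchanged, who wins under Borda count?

Borda totals with the altered ballot: Design E 9, Design G 4, Design H 8.
The winner is unchanged: still Design E.

Design E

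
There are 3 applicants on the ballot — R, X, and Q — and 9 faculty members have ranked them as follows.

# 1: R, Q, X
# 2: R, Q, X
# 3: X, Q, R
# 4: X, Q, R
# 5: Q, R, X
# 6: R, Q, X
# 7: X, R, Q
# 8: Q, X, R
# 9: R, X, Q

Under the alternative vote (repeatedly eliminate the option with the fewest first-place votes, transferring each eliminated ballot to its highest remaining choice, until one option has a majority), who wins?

R

Round 1: R 4, X 3, Q 2. Q has the fewest and is eliminated.
Round 2: R 5, X 4. R has a majority.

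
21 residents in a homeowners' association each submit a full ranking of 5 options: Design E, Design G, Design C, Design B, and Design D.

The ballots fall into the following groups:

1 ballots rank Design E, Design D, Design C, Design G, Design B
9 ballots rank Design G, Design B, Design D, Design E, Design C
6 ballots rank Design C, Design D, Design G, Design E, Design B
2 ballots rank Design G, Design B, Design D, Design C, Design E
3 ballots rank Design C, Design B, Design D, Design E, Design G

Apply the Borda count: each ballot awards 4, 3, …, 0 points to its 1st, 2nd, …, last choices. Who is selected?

Borda scores:
  Design E: 4 + 9·1 + 6·1 + 2·0 + 3·1 = 22
  Design G: 1 + 9·4 + 6·2 + 2·4 + 3·0 = 57
  Design C: 2 + 9·0 + 6·4 + 2·1 + 3·4 = 40
  Design B: 0 + 9·3 + 6·0 + 2·3 + 3·3 = 42
  Design D: 3 + 9·2 + 6·3 + 2·2 + 3·2 = 49
Design G has the highest total.

Design G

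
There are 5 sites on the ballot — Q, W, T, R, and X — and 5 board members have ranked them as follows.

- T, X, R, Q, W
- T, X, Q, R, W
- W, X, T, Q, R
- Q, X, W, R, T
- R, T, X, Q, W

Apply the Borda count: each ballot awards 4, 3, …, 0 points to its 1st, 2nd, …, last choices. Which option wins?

X

Borda scores:
  Q: 1 + 2 + 1 + 4 + 1 = 9
  W: 0 + 0 + 4 + 2 + 0 = 6
  T: 4 + 4 + 2 + 0 + 3 = 13
  R: 2 + 1 + 0 + 1 + 4 = 8
  X: 3 + 3 + 3 + 3 + 2 = 14
X has the highest total.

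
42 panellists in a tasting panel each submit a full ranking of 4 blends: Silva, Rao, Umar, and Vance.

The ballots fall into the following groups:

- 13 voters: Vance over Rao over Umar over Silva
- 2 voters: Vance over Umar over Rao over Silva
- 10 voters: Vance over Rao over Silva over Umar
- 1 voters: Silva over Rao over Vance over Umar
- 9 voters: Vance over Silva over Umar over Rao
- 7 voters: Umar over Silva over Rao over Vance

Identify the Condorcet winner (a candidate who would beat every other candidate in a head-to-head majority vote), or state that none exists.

Head-to-head results (42 voters total):
Silva vs Rao: Rao wins 25–17.
Silva vs Umar: Umar wins 22–20.
Silva vs Vance: Vance wins 34–8.
Rao vs Umar: Rao wins 24–18.
Rao vs Vance: Vance wins 34–8.
Umar vs Vance: Vance wins 35–7.
Vance beats each rival — Silva (34–8), Rao (34–8), Umar (35–7) — so Vance is the Condorcet winner.

Vance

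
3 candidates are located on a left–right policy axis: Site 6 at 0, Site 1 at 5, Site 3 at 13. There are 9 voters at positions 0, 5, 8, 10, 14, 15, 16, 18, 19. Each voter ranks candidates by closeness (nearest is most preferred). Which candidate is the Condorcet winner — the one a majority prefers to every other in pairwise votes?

Site 3

With single-peaked preferences on a line, the Condorcet winner is the candidate closest to the median voter.
The median voter (position 14) is closest to Site 3 at 13.
Check: Site 3 vs Site 6 — voters closer to Site 3: 7 of 9.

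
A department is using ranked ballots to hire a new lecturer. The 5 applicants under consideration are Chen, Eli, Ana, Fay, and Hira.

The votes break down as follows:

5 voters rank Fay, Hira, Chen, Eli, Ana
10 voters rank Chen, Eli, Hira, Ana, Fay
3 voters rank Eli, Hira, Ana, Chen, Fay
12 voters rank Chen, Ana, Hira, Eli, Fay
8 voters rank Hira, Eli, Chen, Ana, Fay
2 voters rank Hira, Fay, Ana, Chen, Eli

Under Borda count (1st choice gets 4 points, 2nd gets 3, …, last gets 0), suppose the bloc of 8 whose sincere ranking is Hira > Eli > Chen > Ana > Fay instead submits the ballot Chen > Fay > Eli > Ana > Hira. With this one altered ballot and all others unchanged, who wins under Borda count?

Borda totals with the altered ballot: Chen 135, Eli 75, Ana 64, Fay 50, Hira 76.
The winner is unchanged: still Chen.

Chen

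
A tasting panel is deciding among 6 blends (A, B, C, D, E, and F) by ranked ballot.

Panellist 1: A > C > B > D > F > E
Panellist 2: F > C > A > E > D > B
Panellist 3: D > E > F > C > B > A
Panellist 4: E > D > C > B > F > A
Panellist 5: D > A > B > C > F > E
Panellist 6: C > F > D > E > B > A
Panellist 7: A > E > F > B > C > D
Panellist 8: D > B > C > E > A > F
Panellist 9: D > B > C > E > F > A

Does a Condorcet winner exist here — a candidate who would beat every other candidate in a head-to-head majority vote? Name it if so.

D

Head-to-head results (9 voters total):
A vs B: B wins 5–4.
A vs C: C wins 6–3.
A vs D: D wins 6–3.
A vs E: E wins 5–4.
A vs F: F wins 5–4.
B vs C: C wins 5–4.
B vs D: D wins 7–2.
B vs E: E wins 5–4.
B vs F: B wins 5–4.
C vs D: D wins 5–4.
C vs E: C wins 6–3.
C vs F: C wins 6–3.
D vs E: D wins 6–3.
D vs F: D wins 6–3.
E vs F: E wins 5–4.
D beats each rival — A (6–3), B (7–2), C (5–4), E (6–3), F (6–3) — so D is the Condorcet winner.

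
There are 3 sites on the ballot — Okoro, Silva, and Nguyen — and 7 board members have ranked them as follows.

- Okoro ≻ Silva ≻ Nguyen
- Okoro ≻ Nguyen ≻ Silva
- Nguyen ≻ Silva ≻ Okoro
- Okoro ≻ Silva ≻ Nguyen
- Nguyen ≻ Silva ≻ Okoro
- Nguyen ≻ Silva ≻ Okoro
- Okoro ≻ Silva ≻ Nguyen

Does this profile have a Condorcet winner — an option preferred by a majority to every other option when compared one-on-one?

Head-to-head results (7 voters total):
Okoro vs Silva: Okoro wins 4–3.
Okoro vs Nguyen: Okoro wins 4–3.
Silva vs Nguyen: Nguyen wins 4–3.
Okoro beats each rival — Silva (4–3), Nguyen (4–3) — so Okoro is the Condorcet winner.

Yes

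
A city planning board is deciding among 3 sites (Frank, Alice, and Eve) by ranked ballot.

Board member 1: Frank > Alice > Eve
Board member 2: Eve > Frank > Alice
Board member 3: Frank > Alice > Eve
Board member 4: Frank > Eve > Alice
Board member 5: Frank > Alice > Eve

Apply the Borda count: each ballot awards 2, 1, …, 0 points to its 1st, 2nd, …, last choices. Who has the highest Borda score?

Frank

Borda scores:
  Frank: 2 + 1 + 2 + 2 + 2 = 9
  Alice: 1 + 0 + 1 + 0 + 1 = 3
  Eve: 0 + 2 + 0 + 1 + 0 = 3
Frank has the highest total.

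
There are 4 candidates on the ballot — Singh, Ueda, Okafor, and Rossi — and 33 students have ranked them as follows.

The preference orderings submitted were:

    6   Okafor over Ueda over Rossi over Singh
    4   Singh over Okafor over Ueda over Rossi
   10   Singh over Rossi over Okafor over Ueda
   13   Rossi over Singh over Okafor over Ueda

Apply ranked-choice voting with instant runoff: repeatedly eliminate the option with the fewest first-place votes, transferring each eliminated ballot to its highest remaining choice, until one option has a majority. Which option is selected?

Rossi

Round 1: Singh 14, Rossi 13, Okafor 6, Ueda 0. Ueda has the fewest and is eliminated.
Round 2: Singh 14, Rossi 13, Okafor 6. Okafor has the fewest and is eliminated.
Round 3: Rossi 19, Singh 14. Rossi has a majority.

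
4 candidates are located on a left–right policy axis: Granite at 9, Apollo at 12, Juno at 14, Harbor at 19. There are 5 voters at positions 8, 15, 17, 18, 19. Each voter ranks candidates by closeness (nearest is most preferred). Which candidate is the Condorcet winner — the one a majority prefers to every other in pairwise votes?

With single-peaked preferences on a line, the Condorcet winner is the candidate closest to the median voter.
The median voter (position 17) is closest to Harbor at 19.
Check: Harbor vs Apollo — voters closer to Harbor: 3 of 5.

Harbor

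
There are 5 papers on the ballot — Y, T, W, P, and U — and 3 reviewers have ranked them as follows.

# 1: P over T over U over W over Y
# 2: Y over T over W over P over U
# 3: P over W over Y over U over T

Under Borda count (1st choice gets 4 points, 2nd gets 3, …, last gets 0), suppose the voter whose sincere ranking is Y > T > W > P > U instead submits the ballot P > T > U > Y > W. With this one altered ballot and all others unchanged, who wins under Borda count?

Borda totals with the altered ballot: Y 3, T 6, W 4, P 12, U 5.
The winner is unchanged: still P.

P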